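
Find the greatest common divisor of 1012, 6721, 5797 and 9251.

11

1012 = 2² · 11 · 23; 6721 = 11 · 13 · 47; 5797 = 11 · 17 · 31; 9251 = 11 · 29²
gcd takes min exponent of each prime: 11 = 11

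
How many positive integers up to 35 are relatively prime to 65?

Prime factors of 65: 5, 13. Count integers ≤ 35 divisible by none of them.
By inclusion–exclusion: 35 − ⌊35/5⌋ − ⌊35/13⌋ + ⌊35/65⌋ = 26.

26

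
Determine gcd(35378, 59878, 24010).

98

35378 = 2 · 7² · 19²; 59878 = 2 · 7² · 13 · 47; 24010 = 2 · 5 · 7⁴
gcd takes min exponent of each prime: 2 · 7² = 98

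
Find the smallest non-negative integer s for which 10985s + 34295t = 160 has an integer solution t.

Euclid: 34295 = 3·10985 + 1340; 10985 = 8·1340 + 265; 1340 = 5·265 + 15; 265 = 17·15 + 10; 15 = 1·10 + 5; 10 = 2·5 + 0 → gcd = 5; 160 = 5·32.
Back-substitution yields 10985·(-2329) + 34295·(746) = 5, so one solution is s = -2329·32 = -74528, t = 746·32 = 23872.
Solutions in s differ by 34295/5 = 6859; the one in [0, 6859) is -74528 mod 6859 = 921.

921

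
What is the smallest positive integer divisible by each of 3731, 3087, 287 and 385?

90495405

3731 = 7 · 13 · 41; 3087 = 3² · 7³; 287 = 7 · 41; 385 = 5 · 7 · 11
lcm takes max exponent of each prime: 3² · 5 · 7³ · 11 · 13 · 41 = 90495405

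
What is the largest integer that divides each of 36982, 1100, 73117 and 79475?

36982 = 2 · 11 · 41²; 1100 = 2² · 5² · 11; 73117 = 11 · 17² · 23; 79475 = 5² · 11 · 17²
gcd takes min exponent of each prime: 11 = 11

11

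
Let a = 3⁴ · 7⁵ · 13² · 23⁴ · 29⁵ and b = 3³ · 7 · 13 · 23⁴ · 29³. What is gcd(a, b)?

16769128560093

min exponent per shared prime: 3³ · 7 · 13 · 23⁴ · 29³ = 16769128560093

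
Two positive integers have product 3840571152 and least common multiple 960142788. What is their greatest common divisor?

From gcd × lcm = ab: gcd = 3840571152 / 960142788 = 4.

4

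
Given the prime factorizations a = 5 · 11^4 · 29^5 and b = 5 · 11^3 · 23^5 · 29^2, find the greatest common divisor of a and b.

5596855

min exponent per shared prime: 5 · 11^3 · 29^2 = 5596855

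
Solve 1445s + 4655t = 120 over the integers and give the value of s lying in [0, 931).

Euclid: 4655 = 3·1445 + 320; 1445 = 4·320 + 165; 320 = 1·165 + 155; 165 = 1·155 + 10; 155 = 15·10 + 5; 10 = 2·5 + 0 → gcd = 5; 120 = 5·24.
Back-substitution yields 1445·(-451) + 4655·(140) = 5, so one solution is s = -451·24 = -10824, t = 140·24 = 3360.
Solutions in s differ by 4655/5 = 931; the one in [0, 931) is -10824 mod 931 = 348.

348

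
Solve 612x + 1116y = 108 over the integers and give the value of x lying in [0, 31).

2

Reduce mod 1116: 612x ≡ 108 (mod 1116). With g = gcd(612, 1116) = 36 dividing 108, divide through: 17x ≡ 3 (mod 31).
Since gcd(17, 31) = 1, x ≡ 3·(17)⁻¹ ≡ 2 (mod 31). Smallest non-negative: 2.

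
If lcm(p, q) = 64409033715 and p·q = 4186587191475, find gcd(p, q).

65

gcd·lcm = product, so gcd = 4186587191475/64409033715 = 65.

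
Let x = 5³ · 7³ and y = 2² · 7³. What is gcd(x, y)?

min exponent per shared prime: 7³ = 343

343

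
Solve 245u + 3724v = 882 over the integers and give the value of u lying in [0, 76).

Euclid: 3724 = 15·245 + 49; 245 = 5·49 + 0 → gcd = 49; 882 = 49·18.
Back-substitution yields 245·(-15) + 3724·(1) = 49, so one solution is u = -15·18 = -270, v = 1·18 = 18.
Solutions in u differ by 3724/49 = 76; the one in [0, 76) is -270 mod 76 = 34.

34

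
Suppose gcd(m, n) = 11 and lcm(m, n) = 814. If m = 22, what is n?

407

Using mn = gcd(m,n)·lcm(m,n) = 11·814 = 8954, we get n = 8954/22 = 407.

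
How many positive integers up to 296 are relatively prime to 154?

116

Prime factors of 154: 2, 7, 11. Count integers ≤ 296 divisible by none of them.
By inclusion–exclusion: 296 − ⌊296/2⌋ − ⌊296/7⌋ − ⌊296/11⌋ + ⌊296/14⌋ + ⌊296/22⌋ + ⌊296/77⌋ − ⌊296/154⌋ = 116.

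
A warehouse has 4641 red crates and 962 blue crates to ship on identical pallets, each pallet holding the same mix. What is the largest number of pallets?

4641 = 3 · 7 · 13 · 17
962 = 2 · 13 · 37
Common: 13 = 13

13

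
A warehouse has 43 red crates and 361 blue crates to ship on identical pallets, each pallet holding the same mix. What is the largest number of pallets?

43 = 43
361 = 19²
Common: 1 = 1

1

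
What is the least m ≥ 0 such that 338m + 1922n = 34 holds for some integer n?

Euclid: 1922 = 5·338 + 232; 338 = 1·232 + 106; 232 = 2·106 + 20; 106 = 5·20 + 6; 20 = 3·6 + 2; 6 = 3·2 + 0 → gcd = 2; 34 = 2·17.
Back-substitution yields 338·(-290) + 1922·(51) = 2, so one solution is m = -290·17 = -4930, n = 51·17 = 867.
Solutions in m differ by 1922/2 = 961; the one in [0, 961) is -4930 mod 961 = 836.

836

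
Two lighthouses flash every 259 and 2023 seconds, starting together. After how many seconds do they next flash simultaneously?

74851

gcd first: 2023 = 7·259 + 210; 259 = 1·210 + 49; 210 = 4·49 + 14; 49 = 3·14 + 7; 14 = 2·7 + 0 → gcd = 7
lcm = 259·2023/gcd = 523957/7 = 74851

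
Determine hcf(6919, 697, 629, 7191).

gcd(6919, 697): 6919 = 9·697 + 646; 697 = 1·646 + 51; 646 = 12·51 + 34; 51 = 1·34 + 17; 34 = 2·17 + 0 → 17
gcd(17, 629): 629 = 37·17 + 0 → 17
gcd(17, 7191): 7191 = 423·17 + 0 → 17

17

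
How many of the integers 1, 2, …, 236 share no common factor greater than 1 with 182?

Prime factors of 182: 2, 7, 13. Count integers ≤ 236 divisible by none of them.
By inclusion–exclusion: 236 − ⌊236/2⌋ − ⌊236/7⌋ − ⌊236/13⌋ + ⌊236/14⌋ + ⌊236/26⌋ + ⌊236/91⌋ − ⌊236/182⌋ = 93.

93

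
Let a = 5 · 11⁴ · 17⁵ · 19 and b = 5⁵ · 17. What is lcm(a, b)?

max exponent per prime: 5⁵ · 11⁴ · 17⁵ · 19 = 1234295001259375

1234295001259375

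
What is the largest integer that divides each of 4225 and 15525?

Euclid: 15525 = 3·4225 + 2850; 4225 = 1·2850 + 1375; 2850 = 2·1375 + 100; 1375 = 13·100 + 75; 100 = 1·75 + 25; 75 = 3·25 + 0. Last nonzero remainder: 25.

25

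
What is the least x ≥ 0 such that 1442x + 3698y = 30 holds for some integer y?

536

gcd(1442, 3698) = 2 (Euclid: 3698 = 2·1442 + 814; 1442 = 1·814 + 628; 814 = 1·628 + 186; 628 = 3·186 + 70; 186 = 2·70 + 46; 70 = 1·46 + 24; 46 = 1·24 + 22; 24 = 1·22 + 2; 22 = 11·2 + 0), and 2 | 30.
Extended Euclid: 1442·(159) + 3698·(-62) = 2. Scale by 15: x₀ = 2385.
General solution x = x₀ + 1849t; reducing mod 1849 gives x = 536 (and y = -209).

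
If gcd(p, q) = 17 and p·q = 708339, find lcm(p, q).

gcd·lcm = product, so lcm = 708339/17 = 41667.

41667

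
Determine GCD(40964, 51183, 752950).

gcd(40964, 51183): 51183 = 1·40964 + 10219; 40964 = 4·10219 + 88; 10219 = 116·88 + 11; 88 = 8·11 + 0 → 11
gcd(11, 752950): 752950 = 68450·11 + 0 → 11

11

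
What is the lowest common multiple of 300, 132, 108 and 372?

920700

lcm(300, 132) = 300·132/gcd = 39600/12 = 3300
lcm(3300, 108) = 3300·108/gcd = 356400/12 = 29700
lcm(29700, 372) = 29700·372/gcd = 11048400/12 = 920700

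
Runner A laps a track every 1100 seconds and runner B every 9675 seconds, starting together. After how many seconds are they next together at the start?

gcd first: 9675 = 8·1100 + 875; 1100 = 1·875 + 225; 875 = 3·225 + 200; 225 = 1·200 + 25; 200 = 8·25 + 0 → gcd = 25
lcm = 1100·9675/gcd = 10642500/25 = 425700

425700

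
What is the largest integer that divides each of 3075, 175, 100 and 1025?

25

gcd(3075, 175): 3075 = 17·175 + 100; 175 = 1·100 + 75; 100 = 1·75 + 25; 75 = 3·25 + 0 → 25
gcd(25, 100): 100 = 4·25 + 0 → 25
gcd(25, 1025): 1025 = 41·25 + 0 → 25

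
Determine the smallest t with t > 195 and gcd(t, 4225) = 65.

260

4225 = 65·65. Any t with gcd(t, 4225) = 65 is a multiple of 65, say 65s, with s coprime to 65.
Need s > 195/65, so s ≥ 4. First s ≥ 4 with gcd(s, 65) = 1 is s = 4. Thus t = 65·4 = 260.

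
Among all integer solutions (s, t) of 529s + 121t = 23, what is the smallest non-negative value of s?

Euclid: 529 = 4·121 + 45; 121 = 2·45 + 31; 45 = 1·31 + 14; 31 = 2·14 + 3; 14 = 4·3 + 2; 3 = 1·2 + 1; 2 = 2·1 + 0 → gcd = 1; 23 = 1·23.
Back-substitution yields 529·(-43) + 121·(188) = 1, so one solution is s = -43·23 = -989, t = 188·23 = 4324.
Solutions in s differ by 121/1 = 121; the one in [0, 121) is -989 mod 121 = 100.

100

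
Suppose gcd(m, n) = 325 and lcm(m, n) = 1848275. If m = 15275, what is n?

Using mn = gcd(m,n)·lcm(m,n) = 325·1848275 = 600689375, we get n = 600689375/15275 = 39325.

39325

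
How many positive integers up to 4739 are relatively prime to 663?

663 = 3·13·17. Inclusion–exclusion on these primes:
4739 − ⌊4739/3⌋ − ⌊4739/13⌋ − ⌊4739/17⌋ + ⌊4739/39⌋ + ⌊4739/51⌋ + ⌊4739/221⌋ − ⌊4739/663⌋ = 2745

2745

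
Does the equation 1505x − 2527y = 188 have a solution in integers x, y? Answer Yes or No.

No

gcd(1505, 2527): 2527 = 1·1505 + 1022; 1505 = 1·1022 + 483; 1022 = 2·483 + 56; 483 = 8·56 + 35; 56 = 1·35 + 21; 35 = 1·21 + 14; 21 = 1·14 + 7; 14 = 2·7 + 0 → 7
7 does not divide 188, so a solution does not exist.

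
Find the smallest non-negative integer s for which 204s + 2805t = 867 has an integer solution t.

gcd(204, 2805) = 51 (Euclid: 2805 = 13·204 + 153; 204 = 1·153 + 51; 153 = 3·51 + 0), and 51 | 867.
Extended Euclid: 204·(14) + 2805·(-1) = 51. Scale by 17: s₀ = 238.
General solution s = s₀ + 55k; reducing mod 55 gives s = 18 (and t = -1).

18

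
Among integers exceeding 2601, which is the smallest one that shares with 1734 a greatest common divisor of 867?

4335

gcd(k, 1734) = 867 forces 867 | k; write k = 867s. Then gcd(867s, 867·2) = 867·gcd(s, 2), so need gcd(s, 2) = 1.
867s > 2601 gives s ≥ 4. The least s ≥ 4 coprime to 2 is 5, so k = 867·5 = 4335.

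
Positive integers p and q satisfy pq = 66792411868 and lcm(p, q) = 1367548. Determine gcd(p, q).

48841

gcd·lcm = product, so gcd = 66792411868/1367548 = 48841.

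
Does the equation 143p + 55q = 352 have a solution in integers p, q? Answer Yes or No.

gcd(143, 55): 143 = 2·55 + 33; 55 = 1·33 + 22; 33 = 1·22 + 11; 22 = 2·11 + 0 → 11
11 divides 352, so a solution exists.

Yes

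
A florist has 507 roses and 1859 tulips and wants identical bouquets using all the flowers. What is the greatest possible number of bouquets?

169

Euclid: 1859 = 3·507 + 338; 507 = 1·338 + 169; 338 = 2·169 + 0. Last nonzero remainder: 169.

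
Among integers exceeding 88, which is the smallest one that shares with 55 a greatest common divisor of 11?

99

Multiples of 11 above 88: 11·9, 11·10, … . Need the cofactor coprime to 55/11 = 5.
Checking s = 9, 10, … the first with gcd(s, 5) = 1 is s = 9, giving 99.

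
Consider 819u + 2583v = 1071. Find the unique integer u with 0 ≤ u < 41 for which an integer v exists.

36

Reduce mod 2583: 819u ≡ 1071 (mod 2583). With g = gcd(819, 2583) = 63 dividing 1071, divide through: 13u ≡ 17 (mod 41).
Since gcd(13, 41) = 1, u ≡ 17·(13)⁻¹ ≡ 36 (mod 41). Smallest non-negative: 36.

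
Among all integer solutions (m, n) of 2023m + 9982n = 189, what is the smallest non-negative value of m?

Euclid: 9982 = 4·2023 + 1890; 2023 = 1·1890 + 133; 1890 = 14·133 + 28; 133 = 4·28 + 21; 28 = 1·21 + 7; 21 = 3·7 + 0 → gcd = 7; 189 = 7·27.
Back-substitution yields 2023·(-375) + 9982·(76) = 7, so one solution is m = -375·27 = -10125, n = 76·27 = 2052.
Solutions in m differ by 9982/7 = 1426; the one in [0, 1426) is -10125 mod 1426 = 1283.

1283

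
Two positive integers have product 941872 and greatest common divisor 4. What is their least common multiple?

235468

For any two positive integers, gcd × lcm equals their product. Hence lcm = 941872 / 4 = 235468.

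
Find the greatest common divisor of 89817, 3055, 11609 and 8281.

13

gcd(89817, 3055): 89817 = 29·3055 + 1222; 3055 = 2·1222 + 611; 1222 = 2·611 + 0 → 611
gcd(611, 11609): 11609 = 19·611 + 0 → 611
gcd(611, 8281): 8281 = 13·611 + 338; 611 = 1·338 + 273; 338 = 1·273 + 65; 273 = 4·65 + 13; 65 = 5·13 + 0 → 13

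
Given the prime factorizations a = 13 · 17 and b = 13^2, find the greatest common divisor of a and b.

13

min exponent per shared prime: 13 = 13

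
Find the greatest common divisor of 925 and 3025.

Euclid: 3025 = 3·925 + 250; 925 = 3·250 + 175; 250 = 1·175 + 75; 175 = 2·75 + 25; 75 = 3·25 + 0. Last nonzero remainder: 25.

25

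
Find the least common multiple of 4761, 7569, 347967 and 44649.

4761 = 3² · 23²; 7569 = 3² · 29²; 347967 = 3² · 23 · 41²; 44649 = 3² · 11² · 41
lcm takes max exponent of each prime: 3² · 11² · 23² · 29² · 41² = 814417807401

814417807401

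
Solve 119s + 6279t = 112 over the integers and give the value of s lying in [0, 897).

212

Reduce mod 6279: 119s ≡ 112 (mod 6279). With g = gcd(119, 6279) = 7 dividing 112, divide through: 17s ≡ 16 (mod 897).
Since gcd(17, 897) = 1, s ≡ 16·(17)⁻¹ ≡ 212 (mod 897). Smallest non-negative: 212.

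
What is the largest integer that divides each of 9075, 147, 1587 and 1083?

3

gcd(9075, 147): 9075 = 61·147 + 108; 147 = 1·108 + 39; 108 = 2·39 + 30; 39 = 1·30 + 9; 30 = 3·9 + 3; 9 = 3·3 + 0 → 3
gcd(3, 1587): 1587 = 529·3 + 0 → 3
gcd(3, 1083): 1083 = 361·3 + 0 → 3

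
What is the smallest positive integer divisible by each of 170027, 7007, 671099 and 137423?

37574041784279

170027 = 11 · 13 · 29 · 41; 7007 = 7² · 11 · 13; 671099 = 11 · 13² · 19²; 137423 = 11 · 13 · 31²
lcm takes max exponent of each prime: 7² · 11 · 13² · 19² · 29 · 31² · 41 = 37574041784279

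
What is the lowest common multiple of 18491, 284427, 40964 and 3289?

18491 = 11 · 41²; 284427 = 3² · 11 · 13² · 17; 40964 = 2² · 7² · 11 · 19; 3289 = 11 · 13 · 23
lcm takes max exponent of each prime: 2² · 3² · 7² · 11 · 13² · 17 · 19 · 23 · 41² = 40952087300124

40952087300124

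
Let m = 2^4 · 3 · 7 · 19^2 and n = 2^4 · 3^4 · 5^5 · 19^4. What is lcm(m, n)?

max exponent per prime: 2^4 · 3^4 · 5^5 · 7 · 19^4 = 3694600350000

3694600350000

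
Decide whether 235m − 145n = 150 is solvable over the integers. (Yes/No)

By Bézout, 235m − 145n = 150 has integer solutions iff gcd(235, 145) | 150.
Euclid: 235 = 1·145 + 90; 145 = 1·90 + 55; 90 = 1·55 + 35; 55 = 1·35 + 20; 35 = 1·20 + 15; 20 = 1·15 + 5; 15 = 3·5 + 0. gcd = 5; 150 mod 5 = 0. Yes.

Yes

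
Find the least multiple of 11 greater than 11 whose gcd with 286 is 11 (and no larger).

33

Multiples of 11 above 11: 11·2, 11·3, … . Need the cofactor coprime to 286/11 = 26.
Checking s = 2, 3, … the first with gcd(s, 26) = 1 is s = 3, giving 33.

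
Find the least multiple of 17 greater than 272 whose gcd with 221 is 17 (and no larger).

289

221 = 17·13. Any t with gcd(t, 221) = 17 is a multiple of 17, say 17s, with s coprime to 13.
Need s > 272/17, so s ≥ 17. First s ≥ 17 with gcd(s, 13) = 1 is s = 17. Thus t = 17·17 = 289.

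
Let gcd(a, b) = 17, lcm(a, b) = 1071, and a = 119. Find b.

Using ab = gcd(a,b)·lcm(a,b) = 17·1071 = 18207, we get b = 18207/119 = 153.

153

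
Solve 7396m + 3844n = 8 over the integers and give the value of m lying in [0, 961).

803

Euclid: 7396 = 1·3844 + 3552; 3844 = 1·3552 + 292; 3552 = 12·292 + 48; 292 = 6·48 + 4; 48 = 12·4 + 0 → gcd = 4; 8 = 4·2.
Back-substitution yields 7396·(-79) + 3844·(152) = 4, so one solution is m = -79·2 = -158, n = 152·2 = 304.
Solutions in m differ by 3844/4 = 961; the one in [0, 961) is -158 mod 961 = 803.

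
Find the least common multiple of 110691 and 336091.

759229569

gcd first: 336091 = 3·110691 + 4018; 110691 = 27·4018 + 2205; 4018 = 1·2205 + 1813; 2205 = 1·1813 + 392; 1813 = 4·392 + 245; 392 = 1·245 + 147; 245 = 1·147 + 98; 147 = 1·98 + 49; 98 = 2·49 + 0 → gcd = 49
lcm = 110691·336091/gcd = 37202248881/49 = 759229569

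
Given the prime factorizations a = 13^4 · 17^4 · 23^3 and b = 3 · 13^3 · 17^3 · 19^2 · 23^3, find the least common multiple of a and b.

max exponent per prime: 3 · 13^4 · 17^4 · 19^2 · 23^3 = 31432654537120941

31432654537120941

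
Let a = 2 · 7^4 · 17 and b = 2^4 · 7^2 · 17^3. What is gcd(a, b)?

1666

min exponent per shared prime: 2 · 7^2 · 17 = 1666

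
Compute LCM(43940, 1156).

gcd first: 43940 = 38·1156 + 12; 1156 = 96·12 + 4; 12 = 3·4 + 0 → gcd = 4
lcm = 43940·1156/gcd = 50794640/4 = 12698660

12698660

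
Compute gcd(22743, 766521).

63

Euclid: 766521 = 33·22743 + 16002; 22743 = 1·16002 + 6741; 16002 = 2·6741 + 2520; 6741 = 2·2520 + 1701; 2520 = 1·1701 + 819; 1701 = 2·819 + 63; 819 = 13·63 + 0. Last nonzero remainder: 63.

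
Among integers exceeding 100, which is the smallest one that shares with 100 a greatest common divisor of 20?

120

100 = 20·5. Any k with gcd(k, 100) = 20 is a multiple of 20, say 20s, with s coprime to 5.
Need s > 100/20, so s ≥ 6. First s ≥ 6 with gcd(s, 5) = 1 is s = 6. Thus k = 20·6 = 120.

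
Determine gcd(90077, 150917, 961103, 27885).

90077 = 13³ · 41; 150917 = 13² · 19 · 47; 961103 = 11² · 13² · 47; 27885 = 3 · 5 · 11 · 13²
gcd takes min exponent of each prime: 13² = 169

169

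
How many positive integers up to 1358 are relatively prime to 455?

859

455 = 5·7·13. Inclusion–exclusion on these primes:
1358 − ⌊1358/5⌋ − ⌊1358/7⌋ − ⌊1358/13⌋ + ⌊1358/35⌋ + ⌊1358/65⌋ + ⌊1358/91⌋ − ⌊1358/455⌋ = 859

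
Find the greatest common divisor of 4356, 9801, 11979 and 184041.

4356 = 2² · 3² · 11²; 9801 = 3⁴ · 11²; 11979 = 3² · 11³; 184041 = 3² · 11² · 13²
gcd takes min exponent of each prime: 3² · 11² = 1089

1089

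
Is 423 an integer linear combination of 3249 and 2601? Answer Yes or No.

gcd(3249, 2601): 3249 = 1·2601 + 648; 2601 = 4·648 + 9; 648 = 72·9 + 0 → 9
9 divides 423, so a solution exists.

Yes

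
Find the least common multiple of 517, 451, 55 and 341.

517 = 11 · 47; 451 = 11 · 41; 55 = 5 · 11; 341 = 11 · 31
lcm takes max exponent of each prime: 5 · 11 · 31 · 41 · 47 = 3285535

3285535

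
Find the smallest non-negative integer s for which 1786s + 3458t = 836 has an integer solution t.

Euclid: 3458 = 1·1786 + 1672; 1786 = 1·1672 + 114; 1672 = 14·114 + 76; 114 = 1·76 + 38; 76 = 2·38 + 0 → gcd = 38; 836 = 38·22.
Back-substitution yields 1786·(31) + 3458·(-16) = 38, so one solution is s = 31·22 = 682, t = -16·22 = -352.
Solutions in s differ by 3458/38 = 91; the one in [0, 91) is 682 mod 91 = 45.

45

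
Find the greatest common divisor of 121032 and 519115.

1

121032 = 2³ · 3² · 41²
519115 = 5 · 47³
Common: 1 = 1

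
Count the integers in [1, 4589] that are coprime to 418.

Prime factors of 418: 2, 11, 19. Count integers ≤ 4589 divisible by none of them.
By inclusion–exclusion: 4589 − ⌊4589/2⌋ − ⌊4589/11⌋ − ⌊4589/19⌋ + ⌊4589/22⌋ + ⌊4589/38⌋ + ⌊4589/209⌋ − ⌊4589/418⌋ = 1976.

1976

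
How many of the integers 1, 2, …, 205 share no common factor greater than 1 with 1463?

1463 = 7·11·19. Inclusion–exclusion on these primes:
205 − ⌊205/7⌋ − ⌊205/11⌋ − ⌊205/19⌋ + ⌊205/77⌋ + ⌊205/133⌋ + ⌊205/209⌋ − ⌊205/1463⌋ = 151

151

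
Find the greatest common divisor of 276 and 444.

Euclid: 444 = 1·276 + 168; 276 = 1·168 + 108; 168 = 1·108 + 60; 108 = 1·60 + 48; 60 = 1·48 + 12; 48 = 4·12 + 0. Last nonzero remainder: 12.

12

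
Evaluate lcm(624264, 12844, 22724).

2426514168

lcm(624264, 12844) = 624264·12844/gcd = 8018046816/76 = 105500616
lcm(105500616, 22724) = 105500616·22724/gcd = 2397395997984/988 = 2426514168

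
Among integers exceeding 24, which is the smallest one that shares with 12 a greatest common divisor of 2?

gcd(k, 12) = 2 forces 2 | k; write k = 2s. Then gcd(2s, 2·6) = 2·gcd(s, 6), so need gcd(s, 6) = 1.
2s > 24 gives s ≥ 13. The least s ≥ 13 coprime to 6 is 13, so k = 2·13 = 26.

26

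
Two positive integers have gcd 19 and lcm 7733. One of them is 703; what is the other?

209

p·q = gcd·lcm = 19·7733 = 146927, so q = 146927/703 = 209.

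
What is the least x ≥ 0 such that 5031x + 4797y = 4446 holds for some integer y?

19

gcd(5031, 4797) = 117 (Euclid: 5031 = 1·4797 + 234; 4797 = 20·234 + 117; 234 = 2·117 + 0), and 117 | 4446.
Extended Euclid: 5031·(-20) + 4797·(21) = 117. Scale by 38: x₀ = -760.
General solution x = x₀ + 41t; reducing mod 41 gives x = 19 (and y = -19).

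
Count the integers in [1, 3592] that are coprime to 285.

285 = 3·5·19. Inclusion–exclusion on these primes:
3592 − ⌊3592/3⌋ − ⌊3592/5⌋ − ⌊3592/19⌋ + ⌊3592/15⌋ + ⌊3592/57⌋ + ⌊3592/95⌋ − ⌊3592/285⌋ = 1815

1815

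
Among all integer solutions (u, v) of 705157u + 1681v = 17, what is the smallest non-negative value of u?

709

Reduce mod 1681: 705157u ≡ 17 (mod 1681). With g = gcd(705157, 1681) = 1 dividing 17, divide through: 705157u ≡ 17 (mod 1681).
Since gcd(705157, 1681) = 1, u ≡ 17·(705157)⁻¹ ≡ 709 (mod 1681). Smallest non-negative: 709.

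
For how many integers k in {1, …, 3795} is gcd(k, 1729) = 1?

2845

1729 = 7·13·19. Inclusion–exclusion on these primes:
3795 − ⌊3795/7⌋ − ⌊3795/13⌋ − ⌊3795/19⌋ + ⌊3795/91⌋ + ⌊3795/133⌋ + ⌊3795/247⌋ − ⌊3795/1729⌋ = 2845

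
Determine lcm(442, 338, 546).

442 = 2 · 13 · 17; 338 = 2 · 13²; 546 = 2 · 3 · 7 · 13
lcm takes max exponent of each prime: 2 · 3 · 7 · 13² · 17 = 120666

120666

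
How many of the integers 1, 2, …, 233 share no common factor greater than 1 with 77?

Prime factors of 77: 7, 11. Count integers ≤ 233 divisible by none of them.
By inclusion–exclusion: 233 − ⌊233/7⌋ − ⌊233/11⌋ + ⌊233/77⌋ = 182.

182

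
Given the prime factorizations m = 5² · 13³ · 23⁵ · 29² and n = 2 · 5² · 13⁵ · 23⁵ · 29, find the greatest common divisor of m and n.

10251968038975

min exponent per shared prime: 5² · 13³ · 23⁵ · 29 = 10251968038975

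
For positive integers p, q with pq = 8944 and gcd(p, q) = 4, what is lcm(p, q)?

Since gcd(p,q)·lcm(p,q) = pq, lcm = 8944/4 = 2236.

2236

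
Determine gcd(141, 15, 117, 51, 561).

141 = 3 · 47; 15 = 3 · 5; 117 = 3² · 13; 51 = 3 · 17; 561 = 3 · 11 · 17
gcd takes min exponent of each prime: 3 = 3

3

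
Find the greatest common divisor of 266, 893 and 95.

19

gcd(266, 893): 893 = 3·266 + 95; 266 = 2·95 + 76; 95 = 1·76 + 19; 76 = 4·19 + 0 → 19
gcd(19, 95): 95 = 5·19 + 0 → 19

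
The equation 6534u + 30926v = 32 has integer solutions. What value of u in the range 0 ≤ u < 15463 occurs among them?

5249

Euclid: 30926 = 4·6534 + 4790; 6534 = 1·4790 + 1744; 4790 = 2·1744 + 1302; 1744 = 1·1302 + 442; 1302 = 2·442 + 418; 442 = 1·418 + 24; 418 = 17·24 + 10; 24 = 2·10 + 4; 10 = 2·4 + 2; 4 = 2·2 + 0 → gcd = 2; 32 = 2·16.
Back-substitution yields 6534·(-6437) + 30926·(1360) = 2, so one solution is u = -6437·16 = -102992, v = 1360·16 = 21760.
Solutions in u differ by 30926/2 = 15463; the one in [0, 15463) is -102992 mod 15463 = 5249.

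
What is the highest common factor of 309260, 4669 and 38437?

7

gcd(309260, 4669): 309260 = 66·4669 + 1106; 4669 = 4·1106 + 245; 1106 = 4·245 + 126; 245 = 1·126 + 119; 126 = 1·119 + 7; 119 = 17·7 + 0 → 7
gcd(7, 38437): 38437 = 5491·7 + 0 → 7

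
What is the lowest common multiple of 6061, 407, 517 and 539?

516463871

6061 = 11 · 19 · 29; 407 = 11 · 37; 517 = 11 · 47; 539 = 7² · 11
lcm takes max exponent of each prime: 7² · 11 · 19 · 29 · 37 · 47 = 516463871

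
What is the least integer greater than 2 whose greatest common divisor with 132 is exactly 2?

10

gcd(x, 132) = 2 forces 2 | x; write x = 2s. Then gcd(2s, 2·66) = 2·gcd(s, 66), so need gcd(s, 66) = 1.
2s > 2 gives s ≥ 2. The least s ≥ 2 coprime to 66 is 5, so x = 2·5 = 10.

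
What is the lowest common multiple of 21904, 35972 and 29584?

21904 = 2⁴ · 37²; 35972 = 2² · 17 · 23²; 29584 = 2⁴ · 43²
lcm takes max exponent of each prime: 2⁴ · 17 · 23² · 37² · 43² = 364220960528

364220960528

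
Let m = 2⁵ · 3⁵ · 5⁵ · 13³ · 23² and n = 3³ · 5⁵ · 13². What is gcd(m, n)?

14259375

min exponent per shared prime: 3³ · 5⁵ · 13² = 14259375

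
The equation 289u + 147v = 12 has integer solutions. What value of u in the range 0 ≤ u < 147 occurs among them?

gcd(289, 147) = 1 (Euclid: 289 = 1·147 + 142; 147 = 1·142 + 5; 142 = 28·5 + 2; 5 = 2·2 + 1; 2 = 2·1 + 0), and 1 | 12.
Extended Euclid: 289·(-59) + 147·(116) = 1. Scale by 12: u₀ = -708.
General solution u = u₀ + 147t; reducing mod 147 gives u = 27 (and v = -53).

27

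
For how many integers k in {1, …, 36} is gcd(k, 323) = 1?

33

Prime factors of 323: 17, 19. Count integers ≤ 36 divisible by none of them.
By inclusion–exclusion: 36 − ⌊36/17⌋ − ⌊36/19⌋ + ⌊36/323⌋ = 33.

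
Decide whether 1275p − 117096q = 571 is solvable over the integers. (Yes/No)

gcd(1275, 117096): 117096 = 91·1275 + 1071; 1275 = 1·1071 + 204; 1071 = 5·204 + 51; 204 = 4·51 + 0 → 51
51 does not divide 571, so a solution does not exist.

No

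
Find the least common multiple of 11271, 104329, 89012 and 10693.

46368398076

11271 = 3 · 13 · 17²; 104329 = 17² · 19²; 89012 = 2² · 7 · 11 · 17²; 10693 = 17² · 37
lcm takes max exponent of each prime: 2² · 3 · 7 · 11 · 13 · 17² · 19² · 37 = 46368398076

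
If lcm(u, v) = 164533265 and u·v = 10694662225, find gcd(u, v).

65

gcd·lcm = product, so gcd = 10694662225/164533265 = 65.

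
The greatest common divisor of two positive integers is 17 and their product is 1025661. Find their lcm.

60333

For any two positive integers, gcd × lcm equals their product. Hence lcm = 1025661 / 17 = 60333.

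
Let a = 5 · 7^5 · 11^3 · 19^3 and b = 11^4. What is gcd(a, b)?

min exponent per shared prime: 11^3 = 1331

1331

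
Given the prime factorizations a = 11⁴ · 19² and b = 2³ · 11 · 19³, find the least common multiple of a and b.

803380952

max exponent per prime: 2³ · 11⁴ · 19³ = 803380952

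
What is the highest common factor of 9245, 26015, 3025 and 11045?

gcd(9245, 26015): 26015 = 2·9245 + 7525; 9245 = 1·7525 + 1720; 7525 = 4·1720 + 645; 1720 = 2·645 + 430; 645 = 1·430 + 215; 430 = 2·215 + 0 → 215
gcd(215, 3025): 3025 = 14·215 + 15; 215 = 14·15 + 5; 15 = 3·5 + 0 → 5
gcd(5, 11045): 11045 = 2209·5 + 0 → 5

5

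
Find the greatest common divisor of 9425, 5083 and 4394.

9425 = 5² · 13 · 29; 5083 = 13 · 17 · 23; 4394 = 2 · 13³
gcd takes min exponent of each prime: 13 = 13

13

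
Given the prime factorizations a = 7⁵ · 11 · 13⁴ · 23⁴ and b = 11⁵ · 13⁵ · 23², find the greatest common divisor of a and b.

166196459

min exponent per shared prime: 11 · 13⁴ · 23² = 166196459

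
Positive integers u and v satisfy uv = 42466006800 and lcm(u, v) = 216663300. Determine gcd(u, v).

gcd·lcm = product, so gcd = 42466006800/216663300 = 196.

196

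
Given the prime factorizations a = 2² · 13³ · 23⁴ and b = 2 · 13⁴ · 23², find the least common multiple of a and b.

max exponent per prime: 2² · 13⁴ · 23⁴ = 31970155204

31970155204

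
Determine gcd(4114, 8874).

34

4114 = 2 · 11² · 17
8874 = 2 · 3² · 17 · 29
Common: 2 · 17 = 34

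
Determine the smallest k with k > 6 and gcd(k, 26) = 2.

8

Multiples of 2 above 6: 2·4, 2·5, … . Need the cofactor coprime to 26/2 = 13.
Checking s = 4, 5, … the first with gcd(s, 13) = 1 is s = 4, giving 8.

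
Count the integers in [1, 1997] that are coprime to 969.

1188

Prime factors of 969: 3, 17, 19. Count integers ≤ 1997 divisible by none of them.
By inclusion–exclusion: 1997 − ⌊1997/3⌋ − ⌊1997/17⌋ − ⌊1997/19⌋ + ⌊1997/51⌋ + ⌊1997/57⌋ + ⌊1997/323⌋ − ⌊1997/969⌋ = 1188.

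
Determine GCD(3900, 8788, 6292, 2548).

52

gcd(3900, 8788): 8788 = 2·3900 + 988; 3900 = 3·988 + 936; 988 = 1·936 + 52; 936 = 18·52 + 0 → 52
gcd(52, 6292): 6292 = 121·52 + 0 → 52
gcd(52, 2548): 2548 = 49·52 + 0 → 52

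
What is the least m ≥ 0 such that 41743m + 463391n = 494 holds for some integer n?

14720

gcd(41743, 463391) = 19 (Euclid: 463391 = 11·41743 + 4218; 41743 = 9·4218 + 3781; 4218 = 1·3781 + 437; 3781 = 8·437 + 285; 437 = 1·285 + 152; 285 = 1·152 + 133; 152 = 1·133 + 19; 133 = 7·19 + 0), and 19 | 494.
Extended Euclid: 41743·(-3186) + 463391·(287) = 19. Scale by 26: m₀ = -82836.
General solution m = m₀ + 24389t; reducing mod 24389 gives m = 14720 (and n = -1326).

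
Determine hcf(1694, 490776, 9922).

242

gcd(1694, 490776): 490776 = 289·1694 + 1210; 1694 = 1·1210 + 484; 1210 = 2·484 + 242; 484 = 2·242 + 0 → 242
gcd(242, 9922): 9922 = 41·242 + 0 → 242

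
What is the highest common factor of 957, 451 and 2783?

11

gcd(957, 451): 957 = 2·451 + 55; 451 = 8·55 + 11; 55 = 5·11 + 0 → 11
gcd(11, 2783): 2783 = 253·11 + 0 → 11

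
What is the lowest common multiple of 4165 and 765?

4165 = 5 · 7² · 17; 765 = 3² · 5 · 17
max exponents: 3² · 5 · 7² · 17 = 37485

37485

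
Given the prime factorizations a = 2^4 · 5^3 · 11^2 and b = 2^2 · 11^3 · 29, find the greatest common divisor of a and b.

484

min exponent per shared prime: 2^2 · 11^2 = 484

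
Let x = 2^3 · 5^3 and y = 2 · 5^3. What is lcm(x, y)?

1000

max exponent per prime: 2^3 · 5^3 = 1000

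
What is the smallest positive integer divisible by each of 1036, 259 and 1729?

255892

1036 = 2² · 7 · 37; 259 = 7 · 37; 1729 = 7 · 13 · 19
lcm takes max exponent of each prime: 2² · 7 · 13 · 19 · 37 = 255892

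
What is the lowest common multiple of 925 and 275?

10175

925 = 5² · 37; 275 = 5² · 11
max exponents: 5² · 11 · 37 = 10175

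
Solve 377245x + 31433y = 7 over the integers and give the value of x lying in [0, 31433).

Euclid: 377245 = 12·31433 + 49; 31433 = 641·49 + 24; 49 = 2·24 + 1; 24 = 24·1 + 0 → gcd = 1; 7 = 1·7.
Back-substitution yields 377245·(1283) + 31433·(-15398) = 1, so one solution is x = 1283·7 = 8981, y = -15398·7 = -107786.
Solutions in x differ by 31433/1 = 31433; the one in [0, 31433) is 8981 mod 31433 = 8981.

8981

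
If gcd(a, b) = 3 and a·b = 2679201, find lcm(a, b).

893067

gcd·lcm = product, so lcm = 2679201/3 = 893067.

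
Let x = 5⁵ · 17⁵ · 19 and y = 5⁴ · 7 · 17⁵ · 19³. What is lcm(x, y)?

213036231690625

max exponent per prime: 5⁵ · 7 · 17⁵ · 19³ = 213036231690625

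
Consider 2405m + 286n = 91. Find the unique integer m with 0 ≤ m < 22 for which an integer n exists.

gcd(2405, 286) = 13 (Euclid: 2405 = 8·286 + 117; 286 = 2·117 + 52; 117 = 2·52 + 13; 52 = 4·13 + 0), and 13 | 91.
Extended Euclid: 2405·(5) + 286·(-42) = 13. Scale by 7: m₀ = 35.
General solution m = m₀ + 22t; reducing mod 22 gives m = 13 (and n = -109).

13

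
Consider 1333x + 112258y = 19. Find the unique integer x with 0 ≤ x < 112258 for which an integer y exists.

40423

gcd(1333, 112258) = 1 (Euclid: 112258 = 84·1333 + 286; 1333 = 4·286 + 189; 286 = 1·189 + 97; 189 = 1·97 + 92; 97 = 1·92 + 5; 92 = 18·5 + 2; 5 = 2·2 + 1; 2 = 2·1 + 0), and 1 | 19.
Extended Euclid: 1333·(-45139) + 112258·(536) = 1. Scale by 19: x₀ = -857641.
General solution x = x₀ + 112258t; reducing mod 112258 gives x = 40423 (and y = -480).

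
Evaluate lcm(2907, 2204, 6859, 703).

4504140684

lcm(2907, 2204) = 2907·2204/gcd = 6407028/19 = 337212
lcm(337212, 6859) = 337212·6859/gcd = 2312937108/19 = 121733532
lcm(121733532, 703) = 121733532·703/gcd = 85578672996/19 = 4504140684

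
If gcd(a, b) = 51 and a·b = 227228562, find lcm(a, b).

4455462

gcd·lcm = product, so lcm = 227228562/51 = 4455462.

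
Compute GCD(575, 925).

25

575 = 5² · 23
925 = 5² · 37
Common: 5² = 25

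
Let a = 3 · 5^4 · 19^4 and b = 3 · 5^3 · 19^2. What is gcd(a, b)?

135375

min exponent per shared prime: 3 · 5^3 · 19^2 = 135375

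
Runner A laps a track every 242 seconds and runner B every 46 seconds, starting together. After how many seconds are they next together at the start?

gcd first: 242 = 5·46 + 12; 46 = 3·12 + 10; 12 = 1·10 + 2; 10 = 5·2 + 0 → gcd = 2
lcm = 242·46/gcd = 11132/2 = 5566

5566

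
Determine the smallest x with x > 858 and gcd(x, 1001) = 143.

1144

1001 = 143·7. Any x with gcd(x, 1001) = 143 is a multiple of 143, say 143s, with s coprime to 7.
Need s > 858/143, so s ≥ 7. First s ≥ 7 with gcd(s, 7) = 1 is s = 8. Thus x = 143·8 = 1144.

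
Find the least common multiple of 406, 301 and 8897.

22189118

406 = 2 · 7 · 29; 301 = 7 · 43; 8897 = 7 · 31 · 41
lcm takes max exponent of each prime: 2 · 7 · 29 · 31 · 41 · 43 = 22189118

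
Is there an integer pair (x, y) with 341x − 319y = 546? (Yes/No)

No

By Bézout, 341x − 319y = 546 has integer solutions iff gcd(341, 319) | 546.
Euclid: 341 = 1·319 + 22; 319 = 14·22 + 11; 22 = 2·11 + 0. gcd = 11; 546 mod 11 = 7. No.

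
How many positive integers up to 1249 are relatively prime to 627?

717

627 = 3·11·19. Inclusion–exclusion on these primes:
1249 − ⌊1249/3⌋ − ⌊1249/11⌋ − ⌊1249/19⌋ + ⌊1249/33⌋ + ⌊1249/57⌋ + ⌊1249/209⌋ − ⌊1249/627⌋ = 717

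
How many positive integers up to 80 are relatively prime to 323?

Prime factors of 323: 17, 19. Count integers ≤ 80 divisible by none of them.
By inclusion–exclusion: 80 − ⌊80/17⌋ − ⌊80/19⌋ + ⌊80/323⌋ = 72.

72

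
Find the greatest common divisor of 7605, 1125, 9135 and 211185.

7605 = 3² · 5 · 13²; 1125 = 3² · 5³; 9135 = 3² · 5 · 7 · 29; 211185 = 3² · 5 · 13 · 19²
gcd takes min exponent of each prime: 3² · 5 = 45

45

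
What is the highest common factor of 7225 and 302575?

7225 = 5² · 17²
302575 = 5² · 7² · 13 · 19
Common: 5² = 25

25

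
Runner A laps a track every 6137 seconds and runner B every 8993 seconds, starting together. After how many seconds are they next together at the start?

gcd first: 8993 = 1·6137 + 2856; 6137 = 2·2856 + 425; 2856 = 6·425 + 306; 425 = 1·306 + 119; 306 = 2·119 + 68; 119 = 1·68 + 51; 68 = 1·51 + 17; 51 = 3·17 + 0 → gcd = 17
lcm = 6137·8993/gcd = 55190041/17 = 3246473

3246473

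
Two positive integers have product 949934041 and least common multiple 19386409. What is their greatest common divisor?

49

From gcd × lcm = mn: gcd = 949934041 / 19386409 = 49.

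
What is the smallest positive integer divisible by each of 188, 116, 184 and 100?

lcm(188, 116) = 188·116/gcd = 21808/4 = 5452
lcm(5452, 184) = 5452·184/gcd = 1003168/4 = 250792
lcm(250792, 100) = 250792·100/gcd = 25079200/4 = 6269800

6269800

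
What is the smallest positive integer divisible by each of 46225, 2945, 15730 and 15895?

24754193170850

46225 = 5² · 43²; 2945 = 5 · 19 · 31; 15730 = 2 · 5 · 11² · 13; 15895 = 5 · 11 · 17²
lcm takes max exponent of each prime: 2 · 5² · 11² · 13 · 17² · 19 · 31 · 43² = 24754193170850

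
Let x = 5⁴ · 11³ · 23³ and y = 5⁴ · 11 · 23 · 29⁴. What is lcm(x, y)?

7158690269273125

max exponent per prime: 5⁴ · 11³ · 23³ · 29⁴ = 7158690269273125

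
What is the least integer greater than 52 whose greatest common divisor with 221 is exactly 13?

65

Multiples of 13 above 52: 13·5, 13·6, … . Need the cofactor coprime to 221/13 = 17.
Checking s = 5, 6, … the first with gcd(s, 17) = 1 is s = 5, giving 65.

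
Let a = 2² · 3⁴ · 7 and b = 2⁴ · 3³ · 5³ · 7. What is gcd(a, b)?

756

min exponent per shared prime: 2² · 3³ · 7 = 756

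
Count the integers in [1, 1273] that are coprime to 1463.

941

Prime factors of 1463: 7, 11, 19. Count integers ≤ 1273 divisible by none of them.
By inclusion–exclusion: 1273 − ⌊1273/7⌋ − ⌊1273/11⌋ − ⌊1273/19⌋ + ⌊1273/77⌋ + ⌊1273/133⌋ + ⌊1273/209⌋ − ⌊1273/1463⌋ = 941.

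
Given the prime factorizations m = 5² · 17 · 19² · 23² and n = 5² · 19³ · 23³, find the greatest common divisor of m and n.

4774225

min exponent per shared prime: 5² · 19² · 23² = 4774225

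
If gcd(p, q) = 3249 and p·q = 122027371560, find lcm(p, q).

37558440

Since gcd(p,q)·lcm(p,q) = pq, lcm = 122027371560/3249 = 37558440.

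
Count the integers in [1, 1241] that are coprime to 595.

595 = 5·7·17. Inclusion–exclusion on these primes:
1241 − ⌊1241/5⌋ − ⌊1241/7⌋ − ⌊1241/17⌋ + ⌊1241/35⌋ + ⌊1241/85⌋ + ⌊1241/119⌋ − ⌊1241/595⌋ = 800

800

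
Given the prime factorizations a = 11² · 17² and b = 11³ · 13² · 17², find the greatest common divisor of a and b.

34969

min exponent per shared prime: 11² · 17² = 34969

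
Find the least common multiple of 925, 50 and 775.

925 = 5² · 37; 50 = 2 · 5²; 775 = 5² · 31
lcm takes max exponent of each prime: 2 · 5² · 31 · 37 = 57350

57350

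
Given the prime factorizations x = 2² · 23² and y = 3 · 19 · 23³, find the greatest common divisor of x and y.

529

min exponent per shared prime: 23² = 529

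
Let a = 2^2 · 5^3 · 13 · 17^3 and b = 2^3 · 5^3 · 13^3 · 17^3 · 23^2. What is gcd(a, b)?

31934500

min exponent per shared prime: 2^2 · 5^3 · 13 · 17^3 = 31934500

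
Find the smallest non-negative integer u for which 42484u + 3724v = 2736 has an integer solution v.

Euclid: 42484 = 11·3724 + 1520; 3724 = 2·1520 + 684; 1520 = 2·684 + 152; 684 = 4·152 + 76; 152 = 2·76 + 0 → gcd = 76; 2736 = 76·36.
Back-substitution yields 42484·(-22) + 3724·(251) = 76, so one solution is u = -22·36 = -792, v = 251·36 = 9036.
Solutions in u differ by 3724/76 = 49; the one in [0, 49) is -792 mod 49 = 41.

41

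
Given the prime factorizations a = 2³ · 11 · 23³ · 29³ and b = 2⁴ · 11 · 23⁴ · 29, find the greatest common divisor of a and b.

min exponent per shared prime: 2³ · 11 · 23³ · 29 = 31050184

31050184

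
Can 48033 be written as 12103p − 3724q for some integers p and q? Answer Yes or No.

No

By Bézout, 12103p − 3724q = 48033 has integer solutions iff gcd(12103, 3724) | 48033.
Euclid: 12103 = 3·3724 + 931; 3724 = 4·931 + 0. gcd = 931; 48033 mod 931 = 552. No.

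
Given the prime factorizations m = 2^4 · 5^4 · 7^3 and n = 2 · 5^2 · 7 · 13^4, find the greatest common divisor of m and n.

min exponent per shared prime: 2 · 5^2 · 7 = 350

350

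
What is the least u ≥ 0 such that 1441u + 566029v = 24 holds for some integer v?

159478

Reduce mod 566029: 1441u ≡ 24 (mod 566029). With g = gcd(1441, 566029) = 1 dividing 24, divide through: 1441u ≡ 24 (mod 566029).
Since gcd(1441, 566029) = 1, u ≡ 24·(1441)⁻¹ ≡ 159478 (mod 566029). Smallest non-negative: 159478.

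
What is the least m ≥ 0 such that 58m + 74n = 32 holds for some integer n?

Reduce mod 74: 58m ≡ 32 (mod 74). With g = gcd(58, 74) = 2 dividing 32, divide through: 29m ≡ 16 (mod 37).
Since gcd(29, 37) = 1, m ≡ 16·(29)⁻¹ ≡ 35 (mod 37). Smallest non-negative: 35.

35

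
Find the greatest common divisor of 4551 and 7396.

1

4551 = 3 · 37 · 41
7396 = 2² · 43²
Common: 1 = 1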